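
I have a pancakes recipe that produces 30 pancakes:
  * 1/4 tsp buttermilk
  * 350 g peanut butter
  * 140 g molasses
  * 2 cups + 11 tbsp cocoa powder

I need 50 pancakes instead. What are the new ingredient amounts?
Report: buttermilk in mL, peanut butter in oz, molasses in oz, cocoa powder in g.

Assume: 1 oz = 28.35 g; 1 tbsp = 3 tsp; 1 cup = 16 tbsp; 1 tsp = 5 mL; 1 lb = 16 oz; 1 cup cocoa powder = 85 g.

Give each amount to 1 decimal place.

buttermilk: 2.1 mL; peanut butter: 20.6 oz; molasses: 8.2 oz; cocoa powder: 380.7 g

Scaling factor: 50/30 = 5/3.
buttermilk: 0.25 tsp × 5/3 × 5 mL/tsp ≈ 2.1 mL
peanut butter: 350 g × 5/3 ÷ 28.35 g/oz ≈ 20.6 oz
molasses: 140 g × 5/3 ÷ 28.35 g/oz ≈ 8.2 oz
cocoa powder: (2 cup + 11 tbsp = 2.6875 cup) × 5/3 × 85 g/cup ≈ 380.7 g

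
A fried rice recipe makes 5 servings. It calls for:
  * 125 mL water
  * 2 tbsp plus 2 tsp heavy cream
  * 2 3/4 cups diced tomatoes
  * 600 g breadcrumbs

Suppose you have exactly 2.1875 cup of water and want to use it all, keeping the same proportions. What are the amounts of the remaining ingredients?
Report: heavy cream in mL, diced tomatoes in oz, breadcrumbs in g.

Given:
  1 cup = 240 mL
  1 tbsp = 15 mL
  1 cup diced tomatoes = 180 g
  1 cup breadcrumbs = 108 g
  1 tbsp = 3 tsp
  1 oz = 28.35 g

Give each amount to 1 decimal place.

heavy cream: 168.0 mL; diced tomatoes: 73.3 oz; breadcrumbs: 2520.0 g

The original recipe has 25/48 cup of water, so the scaling factor is 2.1875 ÷ 25/48 = 21/5 = 4.2.
heavy cream: (2 tbsp + 2 tsp = 8/3 tbsp) × 21/5 × 15 mL/tbsp = 168.0 mL
diced tomatoes: 2.75 cup × 21/5 × 180 g/cup ÷ 28.35 g/oz ≈ 73.3 oz
breadcrumbs: 600 g × 21/5 = 2520.0 g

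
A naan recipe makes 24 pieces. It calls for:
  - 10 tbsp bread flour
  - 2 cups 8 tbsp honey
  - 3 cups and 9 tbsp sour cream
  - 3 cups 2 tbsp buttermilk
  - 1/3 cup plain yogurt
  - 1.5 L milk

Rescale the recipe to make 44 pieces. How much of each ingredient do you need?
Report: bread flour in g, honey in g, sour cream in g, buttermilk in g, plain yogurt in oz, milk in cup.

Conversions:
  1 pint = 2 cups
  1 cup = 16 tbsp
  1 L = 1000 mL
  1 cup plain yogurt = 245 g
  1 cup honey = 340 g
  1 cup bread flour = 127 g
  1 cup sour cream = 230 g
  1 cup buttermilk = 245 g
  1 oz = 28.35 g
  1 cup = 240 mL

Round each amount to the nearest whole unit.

bread flour: 146 g; honey: 1558 g; sour cream: 1502 g; buttermilk: 1404 g; plain yogurt: 5 oz; milk: 11 cup

Scaling factor: 44/24 = 11/6.
bread flour: 10 tbsp × 11/6 ÷ 16 tbsp/cup × 127 g/cup ≈ 146 g
honey: (2 cup + 8 tbsp = 2.5 cup) × 11/6 × 340 g/cup ≈ 1558 g
sour cream: (3 cup + 9 tbsp = 3.5625 cup) × 11/6 × 230 g/cup ≈ 1502 g
buttermilk: (3 cup + 2 tbsp = 3.125 cup) × 11/6 × 245 g/cup ≈ 1404 g
plain yogurt: 1/3 cup × 11/6 × 245 g/cup ÷ 28.35 g/oz ≈ 5 oz
milk: 1.5 L × 11/6 × 1000 mL/L ÷ 240 mL/cup ≈ 11 cup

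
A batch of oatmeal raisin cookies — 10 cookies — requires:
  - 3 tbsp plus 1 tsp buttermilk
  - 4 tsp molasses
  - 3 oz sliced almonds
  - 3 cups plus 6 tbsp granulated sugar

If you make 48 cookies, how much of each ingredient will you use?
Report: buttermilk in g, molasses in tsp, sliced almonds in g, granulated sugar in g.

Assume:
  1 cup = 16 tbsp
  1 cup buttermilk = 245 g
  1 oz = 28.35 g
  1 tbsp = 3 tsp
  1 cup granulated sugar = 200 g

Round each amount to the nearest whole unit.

Scaling factor: 48/10 = 24/5 = 4.8.
buttermilk: (3 tbsp + 1 tsp = 10/3 tbsp) × 24/5 ÷ 16 tbsp/cup × 245 g/cup = 245 g
molasses: 4 tsp × 24/5 ≈ 19 tsp
sliced almonds: 3 oz × 24/5 × 28.35 g/oz ≈ 408 g
granulated sugar: (3 cup + 6 tbsp = 3.375 cup) × 24/5 × 200 g/cup = 3240 g

buttermilk: 245 g; molasses: 19 tsp; sliced almonds: 408 g; granulated sugar: 3240 g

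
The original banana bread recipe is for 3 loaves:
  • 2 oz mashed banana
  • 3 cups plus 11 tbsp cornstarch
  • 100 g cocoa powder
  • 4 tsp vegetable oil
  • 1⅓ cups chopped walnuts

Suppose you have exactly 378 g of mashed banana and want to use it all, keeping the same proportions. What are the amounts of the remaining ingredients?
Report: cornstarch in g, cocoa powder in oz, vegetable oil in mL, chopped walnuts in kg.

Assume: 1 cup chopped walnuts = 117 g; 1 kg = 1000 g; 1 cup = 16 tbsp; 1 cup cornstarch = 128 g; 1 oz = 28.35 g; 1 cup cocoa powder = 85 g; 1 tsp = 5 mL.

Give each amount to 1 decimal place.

cornstarch: 3146.7 g; cocoa powder: 23.5 oz; vegetable oil: 133.3 mL; chopped walnuts: 1.0 kg

The original recipe has 56.7 g of mashed banana, so the scaling factor is 378 ÷ 56.7 = 20/3.
cornstarch: (3 cup + 11 tbsp = 3.6875 cup) × 20/3 × 128 g/cup ≈ 3146.7 g
cocoa powder: 100 g × 20/3 ÷ 28.35 g/oz ≈ 23.5 oz
vegetable oil: 4 tsp × 20/3 × 5 mL/tsp ≈ 133.3 mL
chopped walnuts: 4/3 cup × 20/3 × 117 g/cup ÷ 1000 g/kg ≈ 1.0 kg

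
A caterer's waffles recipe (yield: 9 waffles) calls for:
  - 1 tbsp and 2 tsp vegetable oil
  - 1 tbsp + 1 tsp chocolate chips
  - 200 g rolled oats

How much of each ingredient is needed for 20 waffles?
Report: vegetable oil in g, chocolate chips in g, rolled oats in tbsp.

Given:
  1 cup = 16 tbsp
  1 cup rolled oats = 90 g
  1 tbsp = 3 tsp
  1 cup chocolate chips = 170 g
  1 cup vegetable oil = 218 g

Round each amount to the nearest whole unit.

vegetable oil: 50 g; chocolate chips: 31 g; rolled oats: 79 tbsp

Scaling factor: 20/9.
vegetable oil: (1 tbsp + 2 tsp = 5/3 tbsp) × 20/9 ÷ 16 tbsp/cup × 218 g/cup ≈ 50 g
chocolate chips: (1 tbsp + 1 tsp = 4/3 tbsp) × 20/9 ÷ 16 tbsp/cup × 170 g/cup ≈ 31 g
rolled oats: 200 g × 20/9 ÷ 90 g/cup × 16 tbsp/cup ≈ 79 tbsp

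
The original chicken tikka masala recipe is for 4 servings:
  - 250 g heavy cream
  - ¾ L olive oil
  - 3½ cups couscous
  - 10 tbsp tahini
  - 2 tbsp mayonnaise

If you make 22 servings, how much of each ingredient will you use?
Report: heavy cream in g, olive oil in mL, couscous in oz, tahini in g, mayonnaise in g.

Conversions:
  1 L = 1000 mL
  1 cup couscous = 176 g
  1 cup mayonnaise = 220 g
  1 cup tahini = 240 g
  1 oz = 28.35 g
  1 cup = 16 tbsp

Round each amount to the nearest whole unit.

Scaling factor: 22/4 = 11/2 = 5.5.
heavy cream: 250 g × 11/2 = 1375 g
olive oil: 0.75 L × 11/2 × 1000 mL/L = 4125 mL
couscous: 3.5 cup × 11/2 × 176 g/cup ÷ 28.35 g/oz ≈ 120 oz
tahini: 10 tbsp × 11/2 ÷ 16 tbsp/cup × 240 g/cup = 825 g
mayonnaise: 2 tbsp × 11/2 ÷ 16 tbsp/cup × 220 g/cup ≈ 151 g

heavy cream: 1375 g; olive oil: 4125 mL; couscous: 120 oz; tahini: 825 g; mayonnaise: 151 g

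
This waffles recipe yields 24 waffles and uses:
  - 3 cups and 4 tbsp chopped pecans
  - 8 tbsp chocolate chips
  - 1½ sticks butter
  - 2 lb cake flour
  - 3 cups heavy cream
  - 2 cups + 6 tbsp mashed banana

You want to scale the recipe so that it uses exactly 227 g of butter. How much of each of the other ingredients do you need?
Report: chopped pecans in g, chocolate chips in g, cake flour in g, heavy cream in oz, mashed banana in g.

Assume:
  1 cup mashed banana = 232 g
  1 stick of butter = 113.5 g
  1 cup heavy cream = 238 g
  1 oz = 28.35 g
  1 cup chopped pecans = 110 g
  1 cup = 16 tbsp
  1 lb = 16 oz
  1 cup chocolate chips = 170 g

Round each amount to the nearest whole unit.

chopped pecans: 477 g; chocolate chips: 113 g; cake flour: 1210 g; heavy cream: 34 oz; mashed banana: 735 g

The original recipe has 170.25 g of butter, so the scaling factor is 227 ÷ 170.25 = 4/3.
chopped pecans: (3 cup + 4 tbsp = 3.25 cup) × 4/3 × 110 g/cup ≈ 477 g
chocolate chips: 8 tbsp × 4/3 ÷ 16 tbsp/cup × 170 g/cup ≈ 113 g
cake flour: 2 lb × 4/3 × 16 oz/lb × 28.35 g/oz ≈ 1210 g
heavy cream: 3 cup × 4/3 × 238 g/cup ÷ 28.35 g/oz ≈ 34 oz
mashed banana: (2 cup + 6 tbsp = 2.375 cup) × 4/3 × 232 g/cup ≈ 735 g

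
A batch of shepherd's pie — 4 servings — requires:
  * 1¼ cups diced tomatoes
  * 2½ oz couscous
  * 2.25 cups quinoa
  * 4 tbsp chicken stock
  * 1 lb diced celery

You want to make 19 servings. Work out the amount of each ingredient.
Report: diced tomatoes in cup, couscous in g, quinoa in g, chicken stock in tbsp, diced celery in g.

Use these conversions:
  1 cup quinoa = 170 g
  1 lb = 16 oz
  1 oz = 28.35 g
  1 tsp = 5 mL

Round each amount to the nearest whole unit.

Scaling factor: 19/4 = 4.75.
diced tomatoes: 1.25 cup × 19/4 ≈ 6 cup
couscous: 2.5 oz × 19/4 × 28.35 g/oz ≈ 337 g
quinoa: 2.25 cup × 19/4 × 170 g/cup ≈ 1817 g
chicken stock: 4 tbsp × 19/4 = 19 tbsp
diced celery: 1 lb × 19/4 × 16 oz/lb × 28.35 g/oz ≈ 2155 g

diced tomatoes: 6 cup; couscous: 337 g; quinoa: 1817 g; chicken stock: 19 tbsp; diced celery: 2155 g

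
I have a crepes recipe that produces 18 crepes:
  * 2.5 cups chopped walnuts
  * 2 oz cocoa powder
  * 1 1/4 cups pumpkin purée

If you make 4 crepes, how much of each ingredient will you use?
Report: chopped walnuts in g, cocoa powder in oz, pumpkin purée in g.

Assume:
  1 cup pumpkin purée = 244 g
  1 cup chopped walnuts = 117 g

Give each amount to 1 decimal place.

Scaling factor: 4/18 = 2/9.
chopped walnuts: 2.5 cup × 2/9 × 117 g/cup = 65.0 g
cocoa powder: 2 oz × 2/9 ≈ 0.4 oz
pumpkin purée: 1.25 cup × 2/9 × 244 g/cup ≈ 67.8 g

chopped walnuts: 65.0 g; cocoa powder: 0.4 oz; pumpkin purée: 67.8 g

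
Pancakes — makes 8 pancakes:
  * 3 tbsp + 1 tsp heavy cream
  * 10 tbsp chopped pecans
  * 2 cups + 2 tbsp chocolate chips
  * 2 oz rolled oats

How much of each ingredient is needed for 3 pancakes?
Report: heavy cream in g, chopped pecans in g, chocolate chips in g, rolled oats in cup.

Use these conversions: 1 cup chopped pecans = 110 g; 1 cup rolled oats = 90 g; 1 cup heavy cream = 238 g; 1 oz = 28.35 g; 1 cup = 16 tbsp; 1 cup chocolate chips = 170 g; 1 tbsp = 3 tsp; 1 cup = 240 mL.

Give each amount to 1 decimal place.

Scaling factor: 3/8 = 0.375.
heavy cream: (3 tbsp + 1 tsp = 10/3 tbsp) × 3/8 ÷ 16 tbsp/cup × 238 g/cup ≈ 18.6 g
chopped pecans: 10 tbsp × 3/8 ÷ 16 tbsp/cup × 110 g/cup ≈ 25.8 g
chocolate chips: (2 cup + 2 tbsp = 2.125 cup) × 3/8 × 170 g/cup ≈ 135.5 g
rolled oats: 2 oz × 3/8 × 28.35 g/oz ÷ 90 g/cup ≈ 0.2 cup

heavy cream: 18.6 g; chopped pecans: 25.8 g; chocolate chips: 135.5 g; rolled oats: 0.2 cup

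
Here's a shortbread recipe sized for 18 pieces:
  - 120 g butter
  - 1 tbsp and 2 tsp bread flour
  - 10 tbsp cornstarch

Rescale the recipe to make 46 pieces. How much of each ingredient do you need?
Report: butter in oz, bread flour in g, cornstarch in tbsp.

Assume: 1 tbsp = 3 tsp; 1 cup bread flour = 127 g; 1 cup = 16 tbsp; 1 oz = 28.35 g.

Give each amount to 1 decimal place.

butter: 10.8 oz; bread flour: 33.8 g; cornstarch: 25.6 tbsp

Scaling factor: 46/18 = 23/9.
butter: 120 g × 23/9 ÷ 28.35 g/oz ≈ 10.8 oz
bread flour: (1 tbsp + 2 tsp = 5/3 tbsp) × 23/9 ÷ 16 tbsp/cup × 127 g/cup ≈ 33.8 g
cornstarch: 10 tbsp × 23/9 ≈ 25.6 tbsp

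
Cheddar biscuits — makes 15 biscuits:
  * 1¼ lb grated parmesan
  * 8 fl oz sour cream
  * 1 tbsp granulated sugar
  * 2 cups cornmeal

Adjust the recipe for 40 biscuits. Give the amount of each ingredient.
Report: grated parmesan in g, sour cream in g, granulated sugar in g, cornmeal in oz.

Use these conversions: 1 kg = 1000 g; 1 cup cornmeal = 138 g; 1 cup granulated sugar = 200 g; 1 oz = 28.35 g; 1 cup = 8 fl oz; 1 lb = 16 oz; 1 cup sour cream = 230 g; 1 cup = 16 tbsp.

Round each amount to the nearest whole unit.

grated parmesan: 1512 g; sour cream: 613 g; granulated sugar: 33 g; cornmeal: 26 oz

Scaling factor: 40/15 = 8/3.
grated parmesan: 1.25 lb × 8/3 × 16 oz/lb × 28.35 g/oz = 1512 g
sour cream: 8 fl oz × 8/3 ÷ 8 fl oz/cup × 230 g/cup ≈ 613 g
granulated sugar: 1 tbsp × 8/3 ÷ 16 tbsp/cup × 200 g/cup ≈ 33 g
cornmeal: 2 cup × 8/3 × 138 g/cup ÷ 28.35 g/oz ≈ 26 oz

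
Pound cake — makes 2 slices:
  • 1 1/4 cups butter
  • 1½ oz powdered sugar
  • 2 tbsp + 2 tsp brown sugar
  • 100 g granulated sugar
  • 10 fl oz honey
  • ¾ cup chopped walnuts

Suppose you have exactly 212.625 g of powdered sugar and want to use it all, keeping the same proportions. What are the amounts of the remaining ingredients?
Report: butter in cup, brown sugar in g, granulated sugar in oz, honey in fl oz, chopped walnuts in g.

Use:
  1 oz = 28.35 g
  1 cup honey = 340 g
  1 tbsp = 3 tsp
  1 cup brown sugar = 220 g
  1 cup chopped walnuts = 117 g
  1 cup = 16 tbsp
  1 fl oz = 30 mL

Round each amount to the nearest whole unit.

butter: 6 cup; brown sugar: 183 g; granulated sugar: 18 oz; honey: 50 fl oz; chopped walnuts: 439 g

The original recipe has 42.525 g of powdered sugar, so the scaling factor is 212.625 ÷ 42.525 = 5.
butter: 1.25 cup × 5 ≈ 6 cup
brown sugar: (2 tbsp + 2 tsp = 8/3 tbsp) × 5 ÷ 16 tbsp/cup × 220 g/cup ≈ 183 g
granulated sugar: 100 g × 5 ÷ 28.35 g/oz ≈ 18 oz
honey: 10 fl oz × 5 = 50 fl oz
chopped walnuts: 0.75 cup × 5 × 117 g/cup ≈ 439 g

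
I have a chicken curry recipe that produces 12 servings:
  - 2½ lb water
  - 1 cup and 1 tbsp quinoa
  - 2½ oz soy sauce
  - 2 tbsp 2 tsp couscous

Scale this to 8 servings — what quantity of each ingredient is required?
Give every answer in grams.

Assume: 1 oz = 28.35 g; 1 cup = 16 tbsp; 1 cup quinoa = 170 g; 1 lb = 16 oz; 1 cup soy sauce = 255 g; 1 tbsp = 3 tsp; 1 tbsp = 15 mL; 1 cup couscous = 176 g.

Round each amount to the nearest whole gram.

water: 756 g; quinoa: 120 g; soy sauce: 47 g; couscous: 20 g

Scaling factor: 8/12 = 2/3.
water: 2.5 lb × 2/3 × 16 oz/lb × 28.35 g/oz = 756 g
quinoa: (1 cup + 1 tbsp = 1.0625 cup) × 2/3 × 170 g/cup ≈ 120 g
soy sauce: 2.5 oz × 2/3 × 28.35 g/oz ≈ 47 g
couscous: (2 tbsp + 2 tsp = 8/3 tbsp) × 2/3 ÷ 16 tbsp/cup × 176 g/cup ≈ 20 g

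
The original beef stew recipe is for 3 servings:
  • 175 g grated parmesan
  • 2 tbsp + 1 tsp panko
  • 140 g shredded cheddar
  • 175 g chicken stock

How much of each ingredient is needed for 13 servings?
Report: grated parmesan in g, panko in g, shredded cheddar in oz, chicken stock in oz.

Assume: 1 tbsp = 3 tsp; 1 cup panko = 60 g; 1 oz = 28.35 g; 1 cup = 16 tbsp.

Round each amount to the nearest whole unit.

Scaling factor: 13/3.
grated parmesan: 175 g × 13/3 ≈ 758 g
panko: (2 tbsp + 1 tsp = 7/3 tbsp) × 13/3 ÷ 16 tbsp/cup × 60 g/cup ≈ 38 g
shredded cheddar: 140 g × 13/3 ÷ 28.35 g/oz ≈ 21 oz
chicken stock: 175 g × 13/3 ÷ 28.35 g/oz ≈ 27 oz

grated parmesan: 758 g; panko: 38 g; shredded cheddar: 21 oz; chicken stock: 27 oz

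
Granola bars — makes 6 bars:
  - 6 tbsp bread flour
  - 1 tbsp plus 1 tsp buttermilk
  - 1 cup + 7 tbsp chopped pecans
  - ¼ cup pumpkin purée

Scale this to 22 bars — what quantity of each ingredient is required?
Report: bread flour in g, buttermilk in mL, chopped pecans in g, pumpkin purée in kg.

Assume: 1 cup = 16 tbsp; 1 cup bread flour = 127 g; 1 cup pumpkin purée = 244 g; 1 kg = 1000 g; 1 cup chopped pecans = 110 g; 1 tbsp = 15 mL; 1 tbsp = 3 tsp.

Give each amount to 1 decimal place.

Scaling factor: 22/6 = 11/3.
bread flour: 6 tbsp × 11/3 ÷ 16 tbsp/cup × 127 g/cup ≈ 174.6 g
buttermilk: (1 tbsp + 1 tsp = 4/3 tbsp) × 11/3 × 15 mL/tbsp ≈ 73.3 mL
chopped pecans: (1 cup + 7 tbsp = 1.4375 cup) × 11/3 × 110 g/cup ≈ 579.8 g
pumpkin purée: 0.25 cup × 11/3 × 244 g/cup ÷ 1000 g/kg ≈ 0.2 kg

bread flour: 174.6 g; buttermilk: 73.3 mL; chopped pecans: 579.8 g; pumpkin purée: 0.2 kg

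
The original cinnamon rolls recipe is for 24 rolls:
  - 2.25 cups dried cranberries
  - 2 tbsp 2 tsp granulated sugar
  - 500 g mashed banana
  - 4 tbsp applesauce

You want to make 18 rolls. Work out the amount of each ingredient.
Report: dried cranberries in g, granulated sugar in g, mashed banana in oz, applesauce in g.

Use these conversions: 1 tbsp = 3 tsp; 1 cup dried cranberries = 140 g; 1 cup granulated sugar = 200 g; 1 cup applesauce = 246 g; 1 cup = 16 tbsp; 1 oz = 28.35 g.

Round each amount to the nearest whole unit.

Scaling factor: 18/24 = 3/4 = 0.75.
dried cranberries: 2.25 cup × 3/4 × 140 g/cup ≈ 236 g
granulated sugar: (2 tbsp + 2 tsp = 8/3 tbsp) × 3/4 ÷ 16 tbsp/cup × 200 g/cup = 25 g
mashed banana: 500 g × 3/4 ÷ 28.35 g/oz ≈ 13 oz
applesauce: 4 tbsp × 3/4 ÷ 16 tbsp/cup × 246 g/cup ≈ 46 g

dried cranberries: 236 g; granulated sugar: 25 g; mashed banana: 13 oz; applesauce: 46 g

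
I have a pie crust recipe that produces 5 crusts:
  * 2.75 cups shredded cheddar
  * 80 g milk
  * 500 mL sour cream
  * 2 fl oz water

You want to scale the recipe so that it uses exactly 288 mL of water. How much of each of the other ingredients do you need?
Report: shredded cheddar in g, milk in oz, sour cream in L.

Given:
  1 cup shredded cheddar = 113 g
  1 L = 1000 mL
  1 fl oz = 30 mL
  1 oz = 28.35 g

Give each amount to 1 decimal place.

shredded cheddar: 1491.6 g; milk: 13.5 oz; sour cream: 2.4 L

The original recipe has 60 mL of water, so the scaling factor is 288 ÷ 60 = 24/5 = 4.8.
shredded cheddar: 2.75 cup × 24/5 × 113 g/cup = 1491.6 g
milk: 80 g × 24/5 ÷ 28.35 g/oz ≈ 13.5 oz
sour cream: 500 mL × 24/5 ÷ 1000 mL/L = 2.4 L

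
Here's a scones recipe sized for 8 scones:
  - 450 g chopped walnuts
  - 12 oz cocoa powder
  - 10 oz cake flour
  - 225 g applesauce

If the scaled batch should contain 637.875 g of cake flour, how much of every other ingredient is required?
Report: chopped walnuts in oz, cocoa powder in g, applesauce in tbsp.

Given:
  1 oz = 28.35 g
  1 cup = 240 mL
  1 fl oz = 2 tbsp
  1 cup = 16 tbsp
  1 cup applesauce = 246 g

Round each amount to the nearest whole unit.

chopped walnuts: 36 oz; cocoa powder: 765 g; applesauce: 33 tbsp

The original recipe has 283.5 g of cake flour, so the scaling factor is 637.875 ÷ 283.5 = 9/4 = 2.25.
chopped walnuts: 450 g × 9/4 ÷ 28.35 g/oz ≈ 36 oz
cocoa powder: 12 oz × 9/4 × 28.35 g/oz ≈ 765 g
applesauce: 225 g × 9/4 ÷ 246 g/cup × 16 tbsp/cup ≈ 33 tbsp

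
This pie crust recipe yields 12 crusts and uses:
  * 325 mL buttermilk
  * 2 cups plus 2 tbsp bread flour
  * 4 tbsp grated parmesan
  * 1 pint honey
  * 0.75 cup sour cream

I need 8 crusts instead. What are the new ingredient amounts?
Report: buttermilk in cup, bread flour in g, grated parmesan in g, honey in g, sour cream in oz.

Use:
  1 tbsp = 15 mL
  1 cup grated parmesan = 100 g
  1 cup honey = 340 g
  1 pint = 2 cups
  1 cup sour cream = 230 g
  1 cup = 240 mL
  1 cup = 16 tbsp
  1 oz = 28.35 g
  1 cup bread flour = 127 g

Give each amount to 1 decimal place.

Scaling factor: 8/12 = 2/3.
buttermilk: 325 mL × 2/3 ÷ 240 mL/cup ≈ 0.9 cup
bread flour: (2 cup + 2 tbsp = 2.125 cup) × 2/3 × 127 g/cup ≈ 179.9 g
grated parmesan: 4 tbsp × 2/3 ÷ 16 tbsp/cup × 100 g/cup ≈ 16.7 g
honey: 1 pint × 2/3 × 2 cup/pint × 340 g/cup ≈ 453.3 g
sour cream: 0.75 cup × 2/3 × 230 g/cup ÷ 28.35 g/oz ≈ 4.1 oz

buttermilk: 0.9 cup; bread flour: 179.9 g; grated parmesan: 16.7 g; honey: 453.3 g; sour cream: 4.1 oz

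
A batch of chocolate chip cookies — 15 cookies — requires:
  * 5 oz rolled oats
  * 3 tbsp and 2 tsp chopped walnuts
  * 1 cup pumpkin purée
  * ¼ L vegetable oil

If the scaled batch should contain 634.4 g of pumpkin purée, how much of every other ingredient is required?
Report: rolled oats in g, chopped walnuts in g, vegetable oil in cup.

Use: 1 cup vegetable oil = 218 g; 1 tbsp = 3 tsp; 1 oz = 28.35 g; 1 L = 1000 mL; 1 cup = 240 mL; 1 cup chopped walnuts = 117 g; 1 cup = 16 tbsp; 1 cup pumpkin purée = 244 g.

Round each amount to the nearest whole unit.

rolled oats: 369 g; chopped walnuts: 70 g; vegetable oil: 3 cup

The original recipe has 244 g of pumpkin purée, so the scaling factor is 634.4 ÷ 244 = 13/5 = 2.6.
rolled oats: 5 oz × 13/5 × 28.35 g/oz ≈ 369 g
chopped walnuts: (3 tbsp + 2 tsp = 11/3 tbsp) × 13/5 ÷ 16 tbsp/cup × 117 g/cup ≈ 70 g
vegetable oil: 0.25 L × 13/5 × 1000 mL/L ÷ 240 mL/cup ≈ 3 cup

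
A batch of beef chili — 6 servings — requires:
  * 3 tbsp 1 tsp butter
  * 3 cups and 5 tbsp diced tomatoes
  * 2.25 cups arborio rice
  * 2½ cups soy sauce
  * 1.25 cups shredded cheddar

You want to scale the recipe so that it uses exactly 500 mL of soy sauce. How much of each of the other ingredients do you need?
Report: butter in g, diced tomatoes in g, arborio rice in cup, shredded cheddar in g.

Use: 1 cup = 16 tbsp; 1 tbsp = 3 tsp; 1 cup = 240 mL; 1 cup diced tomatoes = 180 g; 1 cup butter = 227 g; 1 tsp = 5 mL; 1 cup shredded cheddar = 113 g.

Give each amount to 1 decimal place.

The original recipe has 600 mL of soy sauce, so the scaling factor is 500 ÷ 600 = 5/6.
butter: (3 tbsp + 1 tsp = 10/3 tbsp) × 5/6 ÷ 16 tbsp/cup × 227 g/cup ≈ 39.4 g
diced tomatoes: (3 cup + 5 tbsp = 3.3125 cup) × 5/6 × 180 g/cup ≈ 496.9 g
arborio rice: 2.25 cup × 5/6 ≈ 1.9 cup
shredded cheddar: 1.25 cup × 5/6 × 113 g/cup ≈ 117.7 g

butter: 39.4 g; diced tomatoes: 496.9 g; arborio rice: 1.9 cup; shredded cheddar: 117.7 g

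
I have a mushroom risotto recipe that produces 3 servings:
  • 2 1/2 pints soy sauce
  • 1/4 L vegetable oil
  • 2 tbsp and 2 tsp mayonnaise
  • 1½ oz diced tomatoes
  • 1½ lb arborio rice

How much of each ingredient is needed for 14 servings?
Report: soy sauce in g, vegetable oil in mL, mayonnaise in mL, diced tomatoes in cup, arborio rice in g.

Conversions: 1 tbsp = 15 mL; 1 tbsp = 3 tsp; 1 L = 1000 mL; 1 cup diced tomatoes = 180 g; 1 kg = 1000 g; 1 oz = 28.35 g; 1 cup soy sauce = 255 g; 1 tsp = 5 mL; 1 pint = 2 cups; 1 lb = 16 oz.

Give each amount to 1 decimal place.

soy sauce: 5950.0 g; vegetable oil: 1166.7 mL; mayonnaise: 186.7 mL; diced tomatoes: 1.1 cup; arborio rice: 3175.2 g

Scaling factor: 14/3.
soy sauce: 2.5 pint × 14/3 × 2 cup/pint × 255 g/cup = 5950.0 g
vegetable oil: 0.25 L × 14/3 × 1000 mL/L ≈ 1166.7 mL
mayonnaise: (2 tbsp + 2 tsp = 8/3 tbsp) × 14/3 × 15 mL/tbsp ≈ 186.7 mL
diced tomatoes: 1.5 oz × 14/3 × 28.35 g/oz ÷ 180 g/cup ≈ 1.1 cup
arborio rice: 1.5 lb × 14/3 × 16 oz/lb × 28.35 g/oz = 3175.2 g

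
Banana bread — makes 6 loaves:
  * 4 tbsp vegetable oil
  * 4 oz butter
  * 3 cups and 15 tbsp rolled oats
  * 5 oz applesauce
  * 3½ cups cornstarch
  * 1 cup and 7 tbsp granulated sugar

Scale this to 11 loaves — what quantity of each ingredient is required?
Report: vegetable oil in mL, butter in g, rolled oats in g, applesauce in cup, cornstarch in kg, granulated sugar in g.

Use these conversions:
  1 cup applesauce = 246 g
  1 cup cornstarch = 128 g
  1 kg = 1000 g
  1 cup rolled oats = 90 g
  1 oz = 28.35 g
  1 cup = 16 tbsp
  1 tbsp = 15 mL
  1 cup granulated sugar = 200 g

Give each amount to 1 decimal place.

vegetable oil: 110.0 mL; butter: 207.9 g; rolled oats: 649.7 g; applesauce: 1.1 cup; cornstarch: 0.8 kg; granulated sugar: 527.1 g

Scaling factor: 11/6.
vegetable oil: 4 tbsp × 11/6 × 15 mL/tbsp = 110.0 mL
butter: 4 oz × 11/6 × 28.35 g/oz = 207.9 g
rolled oats: (3 cup + 15 tbsp = 3.9375 cup) × 11/6 × 90 g/cup ≈ 649.7 g
applesauce: 5 oz × 11/6 × 28.35 g/oz ÷ 246 g/cup ≈ 1.1 cup
cornstarch: 3.5 cup × 11/6 × 128 g/cup ÷ 1000 g/kg ≈ 0.8 kg
granulated sugar: (1 cup + 7 tbsp = 1.4375 cup) × 11/6 × 200 g/cup ≈ 527.1 g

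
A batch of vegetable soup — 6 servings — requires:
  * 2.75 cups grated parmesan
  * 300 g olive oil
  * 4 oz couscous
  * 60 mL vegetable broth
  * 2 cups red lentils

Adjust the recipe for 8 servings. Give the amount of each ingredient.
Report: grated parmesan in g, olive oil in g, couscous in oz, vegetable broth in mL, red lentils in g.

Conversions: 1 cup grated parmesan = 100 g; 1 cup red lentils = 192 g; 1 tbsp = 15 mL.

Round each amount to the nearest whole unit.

grated parmesan: 367 g; olive oil: 400 g; couscous: 5 oz; vegetable broth: 80 mL; red lentils: 512 g

Scaling factor: 8/6 = 4/3.
grated parmesan: 2.75 cup × 4/3 × 100 g/cup ≈ 367 g
olive oil: 300 g × 4/3 = 400 g
couscous: 4 oz × 4/3 ≈ 5 oz
vegetable broth: 60 mL × 4/3 = 80 mL
red lentils: 2 cup × 4/3 × 192 g/cup = 512 g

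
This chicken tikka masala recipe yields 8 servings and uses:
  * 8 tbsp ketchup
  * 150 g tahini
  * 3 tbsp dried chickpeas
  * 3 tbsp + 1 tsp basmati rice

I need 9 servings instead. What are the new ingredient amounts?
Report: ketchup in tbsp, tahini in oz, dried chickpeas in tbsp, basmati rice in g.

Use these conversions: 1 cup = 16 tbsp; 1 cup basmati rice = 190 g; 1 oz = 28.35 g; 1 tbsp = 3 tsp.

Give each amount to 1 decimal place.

Scaling factor: 9/8 = 1.125.
ketchup: 8 tbsp × 9/8 = 9.0 tbsp
tahini: 150 g × 9/8 ÷ 28.35 g/oz ≈ 6.0 oz
dried chickpeas: 3 tbsp × 9/8 ≈ 3.4 tbsp
basmati rice: (3 tbsp + 1 tsp = 10/3 tbsp) × 9/8 ÷ 16 tbsp/cup × 190 g/cup ≈ 44.5 g

ketchup: 9.0 tbsp; tahini: 6.0 oz; dried chickpeas: 3.4 tbsp; basmati rice: 44.5 g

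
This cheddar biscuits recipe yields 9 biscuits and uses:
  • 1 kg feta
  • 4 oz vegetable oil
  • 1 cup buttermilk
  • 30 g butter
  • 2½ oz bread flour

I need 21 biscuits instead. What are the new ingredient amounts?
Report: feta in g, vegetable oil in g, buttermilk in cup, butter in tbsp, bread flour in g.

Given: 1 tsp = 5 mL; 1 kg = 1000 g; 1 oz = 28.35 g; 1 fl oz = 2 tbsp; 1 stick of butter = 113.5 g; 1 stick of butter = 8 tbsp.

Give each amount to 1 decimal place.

Scaling factor: 21/9 = 7/3.
feta: 1 kg × 7/3 × 1000 g/kg ≈ 2333.3 g
vegetable oil: 4 oz × 7/3 × 28.35 g/oz = 264.6 g
buttermilk: 1 cup × 7/3 ≈ 2.3 cup
butter: 30 g × 7/3 ÷ 113.5 g/stick × 8 tbsp/stick ≈ 4.9 tbsp
bread flour: 2.5 oz × 7/3 × 28.35 g/oz ≈ 165.4 g

feta: 2333.3 g; vegetable oil: 264.6 g; buttermilk: 2.3 cup; butter: 4.9 tbsp; bread flour: 165.4 g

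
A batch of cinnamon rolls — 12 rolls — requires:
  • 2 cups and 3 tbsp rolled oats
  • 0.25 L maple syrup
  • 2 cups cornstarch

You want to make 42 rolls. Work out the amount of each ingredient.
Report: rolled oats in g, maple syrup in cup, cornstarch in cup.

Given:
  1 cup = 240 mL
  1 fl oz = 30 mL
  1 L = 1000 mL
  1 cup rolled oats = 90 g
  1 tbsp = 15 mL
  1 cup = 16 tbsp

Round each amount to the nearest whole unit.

rolled oats: 689 g; maple syrup: 4 cup; cornstarch: 7 cup

Scaling factor: 42/12 = 7/2 = 3.5.
rolled oats: (2 cup + 3 tbsp = 2.1875 cup) × 7/2 × 90 g/cup ≈ 689 g
maple syrup: 0.25 L × 7/2 × 1000 mL/L ÷ 240 mL/cup ≈ 4 cup
cornstarch: 2 cup × 7/2 = 7 cup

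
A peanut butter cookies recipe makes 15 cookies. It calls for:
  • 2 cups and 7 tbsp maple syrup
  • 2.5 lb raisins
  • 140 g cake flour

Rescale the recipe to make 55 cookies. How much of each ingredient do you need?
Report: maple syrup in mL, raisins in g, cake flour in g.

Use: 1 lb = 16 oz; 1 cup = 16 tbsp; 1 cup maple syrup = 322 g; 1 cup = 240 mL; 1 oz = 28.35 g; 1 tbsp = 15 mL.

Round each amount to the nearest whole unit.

maple syrup: 2145 mL; raisins: 4158 g; cake flour: 513 g

Scaling factor: 55/15 = 11/3.
maple syrup: (2 cup + 7 tbsp = 2.4375 cup) × 11/3 × 240 mL/cup = 2145 mL
raisins: 2.5 lb × 11/3 × 16 oz/lb × 28.35 g/oz = 4158 g
cake flour: 140 g × 11/3 ≈ 513 g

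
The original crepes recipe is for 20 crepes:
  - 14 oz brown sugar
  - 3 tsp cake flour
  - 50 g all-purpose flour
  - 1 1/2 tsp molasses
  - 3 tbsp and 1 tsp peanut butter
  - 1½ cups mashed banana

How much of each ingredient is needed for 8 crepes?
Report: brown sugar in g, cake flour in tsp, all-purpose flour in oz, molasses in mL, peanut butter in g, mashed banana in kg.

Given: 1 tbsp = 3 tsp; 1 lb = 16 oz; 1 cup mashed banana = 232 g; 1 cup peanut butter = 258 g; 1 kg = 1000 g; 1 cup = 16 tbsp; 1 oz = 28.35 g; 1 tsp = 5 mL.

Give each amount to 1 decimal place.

Scaling factor: 8/20 = 2/5 = 0.4.
brown sugar: 14 oz × 2/5 × 28.35 g/oz ≈ 158.8 g
cake flour: 3 tsp × 2/5 = 1.2 tsp
all-purpose flour: 50 g × 2/5 ÷ 28.35 g/oz ≈ 0.7 oz
molasses: 1.5 tsp × 2/5 × 5 mL/tsp = 3.0 mL
peanut butter: (3 tbsp + 1 tsp = 10/3 tbsp) × 2/5 ÷ 16 tbsp/cup × 258 g/cup = 21.5 g
mashed banana: 1.5 cup × 2/5 × 232 g/cup ÷ 1000 g/kg ≈ 0.1 kg

brown sugar: 158.8 g; cake flour: 1.2 tsp; all-purpose flour: 0.7 oz; molasses: 3.0 mL; peanut butter: 21.5 g; mashed banana: 0.1 kg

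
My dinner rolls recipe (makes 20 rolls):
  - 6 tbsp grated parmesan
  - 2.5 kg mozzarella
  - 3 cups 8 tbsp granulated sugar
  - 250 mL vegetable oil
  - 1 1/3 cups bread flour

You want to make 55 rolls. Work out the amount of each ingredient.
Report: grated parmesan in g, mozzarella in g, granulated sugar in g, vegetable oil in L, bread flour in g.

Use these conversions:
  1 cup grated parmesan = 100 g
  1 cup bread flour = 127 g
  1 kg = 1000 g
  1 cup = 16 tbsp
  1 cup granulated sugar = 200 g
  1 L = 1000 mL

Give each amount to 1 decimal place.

grated parmesan: 103.1 g; mozzarella: 6875.0 g; granulated sugar: 1925.0 g; vegetable oil: 0.7 L; bread flour: 465.7 g

Scaling factor: 55/20 = 11/4 = 2.75.
grated parmesan: 6 tbsp × 11/4 ÷ 16 tbsp/cup × 100 g/cup ≈ 103.1 g
mozzarella: 2.5 kg × 11/4 × 1000 g/kg = 6875.0 g
granulated sugar: (3 cup + 8 tbsp = 3.5 cup) × 11/4 × 200 g/cup = 1925.0 g
vegetable oil: 250 mL × 11/4 ÷ 1000 mL/L ≈ 0.7 L
bread flour: 4/3 cup × 11/4 × 127 g/cup ≈ 465.7 g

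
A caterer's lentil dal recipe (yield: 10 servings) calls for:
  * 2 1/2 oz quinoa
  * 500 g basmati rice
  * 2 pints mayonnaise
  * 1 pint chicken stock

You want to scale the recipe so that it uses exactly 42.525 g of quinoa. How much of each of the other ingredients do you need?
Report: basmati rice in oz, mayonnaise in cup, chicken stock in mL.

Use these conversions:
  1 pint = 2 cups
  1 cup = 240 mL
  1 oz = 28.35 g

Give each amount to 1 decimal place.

The original recipe has 70.875 g of quinoa, so the scaling factor is 42.525 ÷ 70.875 = 3/5 = 0.6.
basmati rice: 500 g × 3/5 ÷ 28.35 g/oz ≈ 10.6 oz
mayonnaise: 2 pint × 3/5 × 2 cup/pint = 2.4 cup
chicken stock: 1 pint × 3/5 × 2 cup/pint × 240 mL/cup = 288.0 mL

basmati rice: 10.6 oz; mayonnaise: 2.4 cup; chicken stock: 288.0 mL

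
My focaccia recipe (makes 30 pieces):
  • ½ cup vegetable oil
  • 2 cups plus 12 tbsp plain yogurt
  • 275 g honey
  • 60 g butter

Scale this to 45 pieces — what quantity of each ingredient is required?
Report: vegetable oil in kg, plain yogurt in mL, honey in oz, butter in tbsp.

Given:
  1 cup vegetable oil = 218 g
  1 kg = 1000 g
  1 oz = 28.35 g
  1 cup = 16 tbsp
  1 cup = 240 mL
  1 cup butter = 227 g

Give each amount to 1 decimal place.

Scaling factor: 45/30 = 3/2 = 1.5.
vegetable oil: 0.5 cup × 3/2 × 218 g/cup ÷ 1000 g/kg ≈ 0.2 kg
plain yogurt: (2 cup + 12 tbsp = 2.75 cup) × 3/2 × 240 mL/cup = 990.0 mL
honey: 275 g × 3/2 ÷ 28.35 g/oz ≈ 14.6 oz
butter: 60 g × 3/2 ÷ 227 g/cup × 16 tbsp/cup ≈ 6.3 tbsp

vegetable oil: 0.2 kg; plain yogurt: 990.0 mL; honey: 14.6 oz; butter: 6.3 tbsp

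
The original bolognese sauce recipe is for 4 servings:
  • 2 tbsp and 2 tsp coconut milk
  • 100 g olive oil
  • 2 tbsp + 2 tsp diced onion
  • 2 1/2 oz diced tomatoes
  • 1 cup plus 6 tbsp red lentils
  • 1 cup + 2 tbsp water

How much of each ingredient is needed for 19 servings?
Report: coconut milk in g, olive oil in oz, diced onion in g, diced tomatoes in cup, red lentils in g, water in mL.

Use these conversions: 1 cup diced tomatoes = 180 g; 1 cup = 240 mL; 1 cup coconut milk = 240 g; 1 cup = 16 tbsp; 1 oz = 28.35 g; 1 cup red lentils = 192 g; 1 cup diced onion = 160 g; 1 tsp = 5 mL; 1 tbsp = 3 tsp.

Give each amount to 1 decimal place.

Scaling factor: 19/4 = 4.75.
coconut milk: (2 tbsp + 2 tsp = 8/3 tbsp) × 19/4 ÷ 16 tbsp/cup × 240 g/cup = 190.0 g
olive oil: 100 g × 19/4 ÷ 28.35 g/oz ≈ 16.8 oz
diced onion: (2 tbsp + 2 tsp = 8/3 tbsp) × 19/4 ÷ 16 tbsp/cup × 160 g/cup ≈ 126.7 g
diced tomatoes: 2.5 oz × 19/4 × 28.35 g/oz ÷ 180 g/cup ≈ 1.9 cup
red lentils: (1 cup + 6 tbsp = 1.375 cup) × 19/4 × 192 g/cup = 1254.0 g
water: (1 cup + 2 tbsp = 1.125 cup) × 19/4 × 240 mL/cup = 1282.5 mL

coconut milk: 190.0 g; olive oil: 16.8 oz; diced onion: 126.7 g; diced tomatoes: 1.9 cup; red lentils: 1254.0 g; water: 1282.5 mL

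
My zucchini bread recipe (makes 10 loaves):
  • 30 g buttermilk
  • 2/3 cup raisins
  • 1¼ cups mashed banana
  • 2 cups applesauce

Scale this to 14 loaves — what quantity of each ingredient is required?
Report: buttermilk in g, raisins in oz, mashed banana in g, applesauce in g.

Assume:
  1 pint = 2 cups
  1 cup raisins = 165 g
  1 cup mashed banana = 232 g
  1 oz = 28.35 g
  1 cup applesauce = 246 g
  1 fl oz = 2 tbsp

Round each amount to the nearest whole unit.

buttermilk: 42 g; raisins: 5 oz; mashed banana: 406 g; applesauce: 689 g

Scaling factor: 14/10 = 7/5 = 1.4.
buttermilk: 30 g × 7/5 = 42 g
raisins: 2/3 cup × 7/5 × 165 g/cup ÷ 28.35 g/oz ≈ 5 oz
mashed banana: 1.25 cup × 7/5 × 232 g/cup = 406 g
applesauce: 2 cup × 7/5 × 246 g/cup ≈ 689 g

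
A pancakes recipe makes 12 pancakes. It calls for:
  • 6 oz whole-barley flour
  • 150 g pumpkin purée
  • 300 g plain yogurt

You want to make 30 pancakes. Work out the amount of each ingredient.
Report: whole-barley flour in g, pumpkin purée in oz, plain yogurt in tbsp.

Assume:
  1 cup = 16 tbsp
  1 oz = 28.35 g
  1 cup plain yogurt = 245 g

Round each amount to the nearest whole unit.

whole-barley flour: 425 g; pumpkin purée: 13 oz; plain yogurt: 49 tbsp

Scaling factor: 30/12 = 5/2 = 2.5.
whole-barley flour: 6 oz × 5/2 × 28.35 g/oz ≈ 425 g
pumpkin purée: 150 g × 5/2 ÷ 28.35 g/oz ≈ 13 oz
plain yogurt: 300 g × 5/2 ÷ 245 g/cup × 16 tbsp/cup ≈ 49 tbsp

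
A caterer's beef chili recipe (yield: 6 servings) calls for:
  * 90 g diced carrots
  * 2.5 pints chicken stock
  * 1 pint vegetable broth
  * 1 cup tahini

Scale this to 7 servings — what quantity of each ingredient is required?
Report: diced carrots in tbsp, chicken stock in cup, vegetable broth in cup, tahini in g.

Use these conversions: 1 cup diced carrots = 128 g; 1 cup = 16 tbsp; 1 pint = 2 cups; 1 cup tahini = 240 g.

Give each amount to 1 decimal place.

diced carrots: 13.1 tbsp; chicken stock: 5.8 cup; vegetable broth: 2.3 cup; tahini: 280.0 g

Scaling factor: 7/6.
diced carrots: 90 g × 7/6 ÷ 128 g/cup × 16 tbsp/cup ≈ 13.1 tbsp
chicken stock: 2.5 pint × 7/6 × 2 cup/pint ≈ 5.8 cup
vegetable broth: 1 pint × 7/6 × 2 cup/pint ≈ 2.3 cup
tahini: 1 cup × 7/6 × 240 g/cup = 280.0 g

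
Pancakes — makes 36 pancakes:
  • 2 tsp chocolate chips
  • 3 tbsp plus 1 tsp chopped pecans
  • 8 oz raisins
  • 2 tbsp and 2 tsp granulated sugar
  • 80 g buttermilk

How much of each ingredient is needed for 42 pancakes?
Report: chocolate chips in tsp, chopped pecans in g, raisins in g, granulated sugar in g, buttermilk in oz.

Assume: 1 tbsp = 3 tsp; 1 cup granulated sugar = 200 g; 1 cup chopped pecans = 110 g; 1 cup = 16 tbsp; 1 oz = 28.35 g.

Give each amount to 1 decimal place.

Scaling factor: 42/36 = 7/6.
chocolate chips: 2 tsp × 7/6 ≈ 2.3 tsp
chopped pecans: (3 tbsp + 1 tsp = 10/3 tbsp) × 7/6 ÷ 16 tbsp/cup × 110 g/cup ≈ 26.7 g
raisins: 8 oz × 7/6 × 28.35 g/oz = 264.6 g
granulated sugar: (2 tbsp + 2 tsp = 8/3 tbsp) × 7/6 ÷ 16 tbsp/cup × 200 g/cup ≈ 38.9 g
buttermilk: 80 g × 7/6 ÷ 28.35 g/oz ≈ 3.3 oz

chocolate chips: 2.3 tsp; chopped pecans: 26.7 g; raisins: 264.6 g; granulated sugar: 38.9 g; buttermilk: 3.3 oz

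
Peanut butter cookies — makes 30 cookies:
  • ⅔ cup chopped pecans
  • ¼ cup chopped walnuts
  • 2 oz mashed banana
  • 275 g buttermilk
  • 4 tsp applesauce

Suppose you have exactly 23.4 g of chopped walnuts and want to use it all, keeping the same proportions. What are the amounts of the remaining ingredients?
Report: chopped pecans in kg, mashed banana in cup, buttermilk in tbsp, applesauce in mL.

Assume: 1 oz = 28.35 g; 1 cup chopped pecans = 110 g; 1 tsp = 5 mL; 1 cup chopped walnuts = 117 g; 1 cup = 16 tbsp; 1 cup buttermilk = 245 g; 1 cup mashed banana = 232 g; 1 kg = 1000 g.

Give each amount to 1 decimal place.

The original recipe has 29.25 g of chopped walnuts, so the scaling factor is 23.4 ÷ 29.25 = 4/5 = 0.8.
chopped pecans: 2/3 cup × 4/5 × 110 g/cup ÷ 1000 g/kg ≈ 0.1 kg
mashed banana: 2 oz × 4/5 × 28.35 g/oz ÷ 232 g/cup ≈ 0.2 cup
buttermilk: 275 g × 4/5 ÷ 245 g/cup × 16 tbsp/cup ≈ 14.4 tbsp
applesauce: 4 tsp × 4/5 × 5 mL/tsp = 16.0 mL

chopped pecans: 0.1 kg; mashed banana: 0.2 cup; buttermilk: 14.4 tbsp; applesauce: 16.0 mL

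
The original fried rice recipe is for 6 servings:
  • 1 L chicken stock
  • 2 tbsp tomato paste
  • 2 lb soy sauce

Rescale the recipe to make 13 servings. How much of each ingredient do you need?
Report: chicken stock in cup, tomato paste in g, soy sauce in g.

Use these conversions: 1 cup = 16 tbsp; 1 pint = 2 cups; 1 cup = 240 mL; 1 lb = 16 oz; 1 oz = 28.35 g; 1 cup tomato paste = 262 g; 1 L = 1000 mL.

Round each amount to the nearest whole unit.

chicken stock: 9 cup; tomato paste: 71 g; soy sauce: 1966 g

Scaling factor: 13/6.
chicken stock: 1 L × 13/6 × 1000 mL/L ÷ 240 mL/cup ≈ 9 cup
tomato paste: 2 tbsp × 13/6 ÷ 16 tbsp/cup × 262 g/cup ≈ 71 g
soy sauce: 2 lb × 13/6 × 16 oz/lb × 28.35 g/oz ≈ 1966 g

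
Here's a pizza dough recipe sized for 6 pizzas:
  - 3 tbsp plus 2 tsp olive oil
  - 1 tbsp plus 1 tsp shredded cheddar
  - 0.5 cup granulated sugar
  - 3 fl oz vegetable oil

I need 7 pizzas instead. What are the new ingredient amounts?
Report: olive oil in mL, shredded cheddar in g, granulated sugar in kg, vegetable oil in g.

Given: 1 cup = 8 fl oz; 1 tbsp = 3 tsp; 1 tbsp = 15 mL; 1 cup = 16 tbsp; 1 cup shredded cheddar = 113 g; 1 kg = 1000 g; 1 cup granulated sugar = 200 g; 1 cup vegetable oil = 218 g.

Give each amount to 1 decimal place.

Scaling factor: 7/6.
olive oil: (3 tbsp + 2 tsp = 11/3 tbsp) × 7/6 × 15 mL/tbsp ≈ 64.2 mL
shredded cheddar: (1 tbsp + 1 tsp = 4/3 tbsp) × 7/6 ÷ 16 tbsp/cup × 113 g/cup ≈ 11.0 g
granulated sugar: 0.5 cup × 7/6 × 200 g/cup ÷ 1000 g/kg ≈ 0.1 kg
vegetable oil: 3 fl oz × 7/6 ÷ 8 fl oz/cup × 218 g/cup ≈ 95.4 g

olive oil: 64.2 mL; shredded cheddar: 11.0 g; granulated sugar: 0.1 kg; vegetable oil: 95.4 g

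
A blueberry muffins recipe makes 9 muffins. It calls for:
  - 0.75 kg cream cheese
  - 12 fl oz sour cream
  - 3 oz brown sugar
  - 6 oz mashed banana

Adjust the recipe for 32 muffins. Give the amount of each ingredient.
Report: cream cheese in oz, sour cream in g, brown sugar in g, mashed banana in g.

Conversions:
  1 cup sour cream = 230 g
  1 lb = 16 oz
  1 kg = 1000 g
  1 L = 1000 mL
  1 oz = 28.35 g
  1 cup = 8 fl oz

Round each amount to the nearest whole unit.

Scaling factor: 32/9.
cream cheese: 0.75 kg × 32/9 × 1000 g/kg ÷ 28.35 g/oz ≈ 94 oz
sour cream: 12 fl oz × 32/9 ÷ 8 fl oz/cup × 230 g/cup ≈ 1227 g
brown sugar: 3 oz × 32/9 × 28.35 g/oz ≈ 302 g
mashed banana: 6 oz × 32/9 × 28.35 g/oz ≈ 605 g

cream cheese: 94 oz; sour cream: 1227 g; brown sugar: 302 g; mashed banana: 605 g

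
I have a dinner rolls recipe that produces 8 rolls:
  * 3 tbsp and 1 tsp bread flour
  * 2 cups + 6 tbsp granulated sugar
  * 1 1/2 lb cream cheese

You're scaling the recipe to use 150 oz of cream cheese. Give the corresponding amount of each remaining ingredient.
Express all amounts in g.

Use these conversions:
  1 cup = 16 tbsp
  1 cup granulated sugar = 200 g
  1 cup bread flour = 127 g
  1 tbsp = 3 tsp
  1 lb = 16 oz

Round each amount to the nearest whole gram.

The original recipe has 24 oz of cream cheese, so the scaling factor is 150 ÷ 24 = 25/4 = 6.25.
bread flour: (3 tbsp + 1 tsp = 10/3 tbsp) × 25/4 ÷ 16 tbsp/cup × 127 g/cup ≈ 165 g
granulated sugar: (2 cup + 6 tbsp = 2.375 cup) × 25/4 × 200 g/cup ≈ 2969 g

bread flour: 165 g; granulated sugar: 2969 g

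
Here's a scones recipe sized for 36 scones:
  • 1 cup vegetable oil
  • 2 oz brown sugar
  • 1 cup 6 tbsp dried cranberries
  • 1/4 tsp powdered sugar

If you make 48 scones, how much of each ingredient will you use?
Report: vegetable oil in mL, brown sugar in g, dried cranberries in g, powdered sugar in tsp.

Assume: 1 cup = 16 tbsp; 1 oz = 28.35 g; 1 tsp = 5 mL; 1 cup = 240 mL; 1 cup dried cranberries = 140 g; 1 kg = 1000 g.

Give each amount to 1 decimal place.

Scaling factor: 48/36 = 4/3.
vegetable oil: 1 cup × 4/3 × 240 mL/cup = 320.0 mL
brown sugar: 2 oz × 4/3 × 28.35 g/oz = 75.6 g
dried cranberries: (1 cup + 6 tbsp = 1.375 cup) × 4/3 × 140 g/cup ≈ 256.7 g
powdered sugar: 0.25 tsp × 4/3 ≈ 0.3 tsp

vegetable oil: 320.0 mL; brown sugar: 75.6 g; dried cranberries: 256.7 g; powdered sugar: 0.3 tsp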